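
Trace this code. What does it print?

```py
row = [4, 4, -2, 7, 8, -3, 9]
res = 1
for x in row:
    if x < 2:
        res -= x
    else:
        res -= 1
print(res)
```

1

x=4: not <2, res = 1-1 = 0
x=4: not <2, res = 0-1 = -1
x=-2: <2, res = (-1)-(-2) = 1
x=7: not <2, res = 1-1 = 0
x=8: not <2, res = 0-1 = -1
x=-3: <2, res = (-1)-(-3) = 2
x=9: not <2, res = 2-1 = 1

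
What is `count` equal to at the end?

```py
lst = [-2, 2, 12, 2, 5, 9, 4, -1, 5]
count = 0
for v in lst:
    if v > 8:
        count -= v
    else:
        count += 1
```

v=-2: not >8, count = 0+1 = 1
v=2: not >8, count = 1+1 = 2
v=12: >8, count = 2-12 = -10
v=2: not >8, count = (-10)+1 = -9
v=5: not >8, count = (-9)+1 = -8
v=9: >8, count = (-8)-9 = -17
v=4: not >8, count = (-17)+1 = -16
v=-1: not >8, count = (-16)+1 = -15
v=5: not >8, count = (-15)+1 = -14

-14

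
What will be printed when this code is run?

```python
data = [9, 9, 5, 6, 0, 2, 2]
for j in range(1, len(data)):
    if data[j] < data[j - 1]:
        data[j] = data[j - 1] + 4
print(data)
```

j=1: 9>=9, unchanged → [9, 9, 5, 6, 0, 2, 2]
j=2: 5<9, data[2] = 9+4 = 13 → [9, 9, 13, 6, 0, 2, 2]
j=3: 6<13, data[3] = 13+4 = 17 → [9, 9, 13, 17, 0, 2, 2]
j=4: 0<17, data[4] = 17+4 = 21 → [9, 9, 13, 17, 21, 2, 2]
j=5: 2<21, data[5] = 21+4 = 25 → [9, 9, 13, 17, 21, 25, 2]
j=6: 2<25, data[6] = 25+4 = 29 → [9, 9, 13, 17, 21, 25, 29]

[9, 9, 13, 17, 21, 25, 29]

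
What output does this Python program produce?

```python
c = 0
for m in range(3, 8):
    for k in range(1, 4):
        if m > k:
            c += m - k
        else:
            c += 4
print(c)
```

49

m=3,k=1: 3>1, c = 0+2 = 2
m=3,k=2: 3>2, c = 2+1 = 3
m=3,k=3: not 3>3, c = 3+4 = 7
m=4,k=1: 4>1, c = 7+3 = 10
m=4,k=2: 4>2, c = 10+2 = 12
m=4,k=3: 4>3, c = 12+1 = 13
m=5,k=1: 5>1, c = 13+4 = 17
m=5,k=2: 5>2, c = 17+3 = 20
m=5,k=3: 5>3, c = 20+2 = 22
m=6,k=1: 6>1, c = 22+5 = 27
m=6,k=2: 6>2, c = 27+4 = 31
m=6,k=3: 6>3, c = 31+3 = 34
m=7,k=1: 7>1, c = 34+6 = 40
m=7,k=2: 7>2, c = 40+5 = 45
m=7,k=3: 7>3, c = 45+4 = 49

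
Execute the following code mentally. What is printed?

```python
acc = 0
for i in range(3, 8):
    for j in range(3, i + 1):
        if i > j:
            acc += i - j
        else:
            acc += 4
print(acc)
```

40

i=3,j=3: not 3>3, acc = 0+4 = 4
i=4,j=3: 4>3, acc = 4+1 = 5
i=4,j=4: not 4>4, acc = 5+4 = 9
i=5,j=3: 5>3, acc = 9+2 = 11
i=5,j=4: 5>4, acc = 11+1 = 12
i=5,j=5: not 5>5, acc = 12+4 = 16
i=6,j=3: 6>3, acc = 16+3 = 19
i=6,j=4: 6>4, acc = 19+2 = 21
i=6,j=5: 6>5, acc = 21+1 = 22
i=6,j=6: not 6>6, acc = 22+4 = 26
i=7,j=3: 7>3, acc = 26+4 = 30
i=7,j=4: 7>4, acc = 30+3 = 33
i=7,j=5: 7>5, acc = 33+2 = 35
i=7,j=6: 7>6, acc = 35+1 = 36
i=7,j=7: not 7>7, acc = 36+4 = 40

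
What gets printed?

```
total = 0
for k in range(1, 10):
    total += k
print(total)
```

k=1: total = 0+1 = 1
k=2: total = 1+2 = 3
k=3: total = 3+3 = 6
k=4: total = 6+4 = 10
k=5: total = 10+5 = 15
k=6: total = 15+6 = 21
k=7: total = 21+7 = 28
k=8: total = 28+8 = 36
k=9: total = 36+9 = 45

45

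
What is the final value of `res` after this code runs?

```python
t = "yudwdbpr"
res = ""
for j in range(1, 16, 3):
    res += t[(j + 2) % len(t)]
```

'wpudr'

j=1: add t[3]='w' → 'w'
j=4: add t[6]='p' → 'wp'
j=7: add t[1]='u' → 'wpu'
j=10: add t[4]='d' → 'wpud'
j=13: add t[7]='r' → 'wpudr'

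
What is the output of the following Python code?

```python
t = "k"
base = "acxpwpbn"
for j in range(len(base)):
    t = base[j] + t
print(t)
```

j=0: prepend 'a' → 'ak'
j=1: prepend 'c' → 'cak'
j=2: prepend 'x' → 'xcak'
j=3: prepend 'p' → 'pxcak'
j=4: prepend 'w' → 'wpxcak'
j=5: prepend 'p' → 'pwpxcak'
j=6: prepend 'b' → 'bpwpxcak'
j=7: prepend 'n' → 'nbpwpxcak'

nbpwpxcak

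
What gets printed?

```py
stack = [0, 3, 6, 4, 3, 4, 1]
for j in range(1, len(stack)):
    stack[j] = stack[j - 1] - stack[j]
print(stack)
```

j=1: stack[1] = 0-3 = -3 → [0, -3, 6, 4, 3, 4, 1]
j=2: stack[2] = (-3)-6 = -9 → [0, -3, -9, 4, 3, 4, 1]
j=3: stack[3] = (-9)-4 = -13 → [0, -3, -9, -13, 3, 4, 1]
j=4: stack[4] = (-13)-3 = -16 → [0, -3, -9, -13, -16, 4, 1]
j=5: stack[5] = (-16)-4 = -20 → [0, -3, -9, -13, -16, -20, 1]
j=6: stack[6] = (-20)-1 = -21 → [0, -3, -9, -13, -16, -20, -21]

[0, -3, -9, -13, -16, -20, -21]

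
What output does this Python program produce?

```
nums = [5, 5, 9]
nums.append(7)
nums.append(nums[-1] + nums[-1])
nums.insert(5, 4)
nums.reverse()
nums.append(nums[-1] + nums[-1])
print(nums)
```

append 7 → [5, 5, 9, 7]
append nums[-1]+nums[-1] = 7+7 = 14 → [5, 5, 9, 7, 14]
insert 4 at 5 → [5, 5, 9, 7, 14, 4]
reverse → [4, 14, 7, 9, 5, 5]
append nums[-1]+nums[-1] = 5+5 = 10 → [4, 14, 7, 9, 5, 5, 10]

[4, 14, 7, 9, 5, 5, 10]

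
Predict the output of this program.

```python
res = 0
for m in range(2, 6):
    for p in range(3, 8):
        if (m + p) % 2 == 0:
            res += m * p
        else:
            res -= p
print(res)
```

130

m=2,p=3: odd sum, res = 0-3 = -3
m=2,p=4: even sum, res = (-3)+8 = 5
m=2,p=5: odd sum, res = 5-5 = 0
m=2,p=6: even sum, res = 0+12 = 12
m=2,p=7: odd sum, res = 12-7 = 5
m=3,p=3: even sum, res = 5+9 = 14
m=3,p=4: odd sum, res = 14-4 = 10
m=3,p=5: even sum, res = 10+15 = 25
m=3,p=6: odd sum, res = 25-6 = 19
m=3,p=7: even sum, res = 19+21 = 40
m=4,p=3: odd sum, res = 40-3 = 37
m=4,p=4: even sum, res = 37+16 = 53
m=4,p=5: odd sum, res = 53-5 = 48
m=4,p=6: even sum, res = 48+24 = 72
m=4,p=7: odd sum, res = 72-7 = 65
m=5,p=3: even sum, res = 65+15 = 80
m=5,p=4: odd sum, res = 80-4 = 76
m=5,p=5: even sum, res = 76+25 = 101
m=5,p=6: odd sum, res = 101-6 = 95
m=5,p=7: even sum, res = 95+35 = 130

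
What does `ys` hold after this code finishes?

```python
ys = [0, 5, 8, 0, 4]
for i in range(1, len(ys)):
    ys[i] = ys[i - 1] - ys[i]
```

[0, -5, -13, -13, -17]

i=1: ys[1] = 0-5 = -5 → [0, -5, 8, 0, 4]
i=2: ys[2] = (-5)-8 = -13 → [0, -5, -13, 0, 4]
i=3: ys[3] = (-13)-0 = -13 → [0, -5, -13, -13, 4]
i=4: ys[4] = (-13)-4 = -17 → [0, -5, -13, -13, -17]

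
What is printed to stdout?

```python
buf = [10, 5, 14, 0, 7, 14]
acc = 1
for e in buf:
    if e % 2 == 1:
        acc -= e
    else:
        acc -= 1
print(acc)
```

e=10: not odd, acc = 1-1 = 0
e=5: odd, acc = 0-5 = -5
e=14: not odd, acc = (-5)-1 = -6
e=0: not odd, acc = (-6)-1 = -7
e=7: odd, acc = (-7)-7 = -14
e=14: not odd, acc = (-14)-1 = -15

-15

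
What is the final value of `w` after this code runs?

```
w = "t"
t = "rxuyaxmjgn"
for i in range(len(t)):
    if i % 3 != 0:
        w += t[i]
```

i=0: skip
i=1: add 'x' → 'tx'
i=2: add 'u' → 'txu'
i=3: skip
i=4: add 'a' → 'txua'
i=5: add 'x' → 'txuax'
i=6: skip
i=7: add 'j' → 'txuaxj'
i=8: add 'g' → 'txuaxjg'
i=9: skip

'txuaxjg'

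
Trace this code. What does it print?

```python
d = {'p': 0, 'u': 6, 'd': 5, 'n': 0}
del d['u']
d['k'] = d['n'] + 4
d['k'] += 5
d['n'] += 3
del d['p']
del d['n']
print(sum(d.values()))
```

14

del 'u' → {'p': 0, 'd': 5, 'n': 0}
d['k'] = d['n']+4 = 4 → {'p': 0, 'd': 5, 'n': 0, 'k': 4}
d['k'] = 4+5 = 9 → {'p': 0, 'd': 5, 'n': 0, 'k': 9}
d['n'] = 0+3 = 3 → {'p': 0, 'd': 5, 'n': 3, 'k': 9}
del 'p' → {'d': 5, 'n': 3, 'k': 9}
del 'n' → {'d': 5, 'k': 9}
sum of values = 14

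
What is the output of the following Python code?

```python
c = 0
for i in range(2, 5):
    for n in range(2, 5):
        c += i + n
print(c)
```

54

i=2,n=2: c = 0+4 = 4
i=2,n=3: c = 4+5 = 9
i=2,n=4: c = 9+6 = 15
i=3,n=2: c = 15+5 = 20
i=3,n=3: c = 20+6 = 26
i=3,n=4: c = 26+7 = 33
i=4,n=2: c = 33+6 = 39
i=4,n=3: c = 39+7 = 46
i=4,n=4: c = 46+8 = 54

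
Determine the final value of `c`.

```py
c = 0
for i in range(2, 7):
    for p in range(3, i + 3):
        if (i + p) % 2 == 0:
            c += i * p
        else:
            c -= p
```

i=2,p=3: odd sum, c = 0-3 = -3
i=2,p=4: even sum, c = (-3)+8 = 5
i=3,p=3: even sum, c = 5+9 = 14
i=3,p=4: odd sum, c = 14-4 = 10
i=3,p=5: even sum, c = 10+15 = 25
i=4,p=3: odd sum, c = 25-3 = 22
i=4,p=4: even sum, c = 22+16 = 38
i=4,p=5: odd sum, c = 38-5 = 33
i=4,p=6: even sum, c = 33+24 = 57
i=5,p=3: even sum, c = 57+15 = 72
i=5,p=4: odd sum, c = 72-4 = 68
i=5,p=5: even sum, c = 68+25 = 93
i=5,p=6: odd sum, c = 93-6 = 87
i=5,p=7: even sum, c = 87+35 = 122
i=6,p=3: odd sum, c = 122-3 = 119
i=6,p=4: even sum, c = 119+24 = 143
i=6,p=5: odd sum, c = 143-5 = 138
i=6,p=6: even sum, c = 138+36 = 174
i=6,p=7: odd sum, c = 174-7 = 167
i=6,p=8: even sum, c = 167+48 = 215

215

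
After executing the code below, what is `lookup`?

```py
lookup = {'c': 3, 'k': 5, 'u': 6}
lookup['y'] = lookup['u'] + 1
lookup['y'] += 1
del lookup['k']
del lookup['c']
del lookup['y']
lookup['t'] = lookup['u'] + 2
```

lookup['y'] = lookup['u']+1 = 7 → {'c': 3, 'k': 5, 'u': 6, 'y': 7}
lookup['y'] = 7+1 = 8 → {'c': 3, 'k': 5, 'u': 6, 'y': 8}
del 'k' → {'c': 3, 'u': 6, 'y': 8}
del 'c' → {'u': 6, 'y': 8}
del 'y' → {'u': 6}
lookup['t'] = lookup['u']+2 = 8 → {'u': 6, 't': 8}

{'u': 6, 't': 8}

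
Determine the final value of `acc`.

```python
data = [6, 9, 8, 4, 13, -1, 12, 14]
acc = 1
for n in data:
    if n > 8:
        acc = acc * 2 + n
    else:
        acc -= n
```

n=6: not >8, acc = 1-6 = -5
n=9: >8, acc = (-5)*2+9 = -1
n=8: not >8, acc = (-1)-8 = -9
n=4: not >8, acc = (-9)-4 = -13
n=13: >8, acc = (-13)*2+13 = -13
n=-1: not >8, acc = (-13)-(-1) = -12
n=12: >8, acc = (-12)*2+12 = -12
n=14: >8, acc = (-12)*2+14 = -10

-10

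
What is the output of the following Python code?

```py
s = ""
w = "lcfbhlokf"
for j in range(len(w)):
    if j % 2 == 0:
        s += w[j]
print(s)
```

j=0: add 'l' → 'l'
j=1: skip
j=2: add 'f' → 'lf'
j=3: skip
j=4: add 'h' → 'lfh'
j=5: skip
j=6: add 'o' → 'lfho'
j=7: skip
j=8: add 'f' → 'lfhof'

lfhof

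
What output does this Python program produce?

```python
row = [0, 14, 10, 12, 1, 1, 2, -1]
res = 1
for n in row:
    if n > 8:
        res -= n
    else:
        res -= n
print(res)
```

-38

n=0: not >8, res = 1-0 = 1
n=14: >8, res = 1-14 = -13
n=10: >8, res = (-13)-10 = -23
n=12: >8, res = (-23)-12 = -35
n=1: not >8, res = (-35)-1 = -36
n=1: not >8, res = (-36)-1 = -37
n=2: not >8, res = (-37)-2 = -39
n=-1: not >8, res = (-39)-(-1) = -38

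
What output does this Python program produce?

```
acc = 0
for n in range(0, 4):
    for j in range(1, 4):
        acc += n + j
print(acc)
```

42

n=0,j=1: acc = 0+1 = 1
n=0,j=2: acc = 1+2 = 3
n=0,j=3: acc = 3+3 = 6
n=1,j=1: acc = 6+2 = 8
n=1,j=2: acc = 8+3 = 11
n=1,j=3: acc = 11+4 = 15
n=2,j=1: acc = 15+3 = 18
n=2,j=2: acc = 18+4 = 22
n=2,j=3: acc = 22+5 = 27
n=3,j=1: acc = 27+4 = 31
n=3,j=2: acc = 31+5 = 36
n=3,j=3: acc = 36+6 = 42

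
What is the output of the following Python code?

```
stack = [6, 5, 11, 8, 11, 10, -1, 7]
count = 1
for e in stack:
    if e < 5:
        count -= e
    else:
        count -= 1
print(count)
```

-5

e=6: not <5, count = 1-1 = 0
e=5: not <5, count = 0-1 = -1
e=11: not <5, count = (-1)-1 = -2
e=8: not <5, count = (-2)-1 = -3
e=11: not <5, count = (-3)-1 = -4
e=10: not <5, count = (-4)-1 = -5
e=-1: <5, count = (-5)-(-1) = -4
e=7: not <5, count = (-4)-1 = -5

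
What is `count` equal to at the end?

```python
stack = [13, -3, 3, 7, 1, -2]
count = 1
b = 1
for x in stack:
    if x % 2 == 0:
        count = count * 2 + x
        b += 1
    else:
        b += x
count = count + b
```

x=13: not even; b=14
x=-3: not even; b=11
x=3: not even; b=14
x=7: not even; b=21
x=1: not even; b=22
x=-2: even, count = 1*2+(-2) = 0; b=23
count+b = 0+23 = 23

23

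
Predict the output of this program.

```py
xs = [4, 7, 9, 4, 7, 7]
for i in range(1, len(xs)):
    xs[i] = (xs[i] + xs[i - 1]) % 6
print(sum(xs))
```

14

i=1: xs[1] = (7+4)%6 = 5 → [4, 5, 9, 4, 7, 7]
i=2: xs[2] = (9+5)%6 = 2 → [4, 5, 2, 4, 7, 7]
i=3: xs[3] = (4+2)%6 = 0 → [4, 5, 2, 0, 7, 7]
i=4: xs[4] = (7+0)%6 = 1 → [4, 5, 2, 0, 1, 7]
i=5: xs[5] = (7+1)%6 = 2 → [4, 5, 2, 0, 1, 2]
sum = 14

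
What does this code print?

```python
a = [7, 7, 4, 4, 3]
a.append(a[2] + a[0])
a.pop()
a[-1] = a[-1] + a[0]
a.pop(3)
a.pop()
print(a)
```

append a[2]+a[0] = 4+7 = 11 → [7, 7, 4, 4, 3, 11]
pop() removes 11 → [7, 7, 4, 4, 3]
a[-1] = a[-1]+a[0] = 3+7 = 10 → [7, 7, 4, 4, 10]
pop(3) removes 4 → [7, 7, 4, 10]
pop() removes 10 → [7, 7, 4]

[7, 7, 4]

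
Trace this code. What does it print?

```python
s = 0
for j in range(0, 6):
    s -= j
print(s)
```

j=0: s = 0-0 = 0
j=1: s = 0-1 = -1
j=2: s = (-1)-2 = -3
j=3: s = (-3)-3 = -6
j=4: s = (-6)-4 = -10
j=5: s = (-10)-5 = -15

-15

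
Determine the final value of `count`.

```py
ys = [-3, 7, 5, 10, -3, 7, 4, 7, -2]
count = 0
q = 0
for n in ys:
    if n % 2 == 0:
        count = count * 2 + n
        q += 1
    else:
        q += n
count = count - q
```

n=-3: not even; q=-3
n=7: not even; q=4
n=5: not even; q=9
n=10: even, count = 0*2+10 = 10; q=10
n=-3: not even; q=7
n=7: not even; q=14
n=4: even, count = 10*2+4 = 24; q=15
n=7: not even; q=22
n=-2: even, count = 24*2+(-2) = 46; q=23
count-q = 46-23 = 23

23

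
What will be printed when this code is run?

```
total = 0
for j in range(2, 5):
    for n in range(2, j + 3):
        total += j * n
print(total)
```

j=2,n=2: total = 0+4 = 4
j=2,n=3: total = 4+6 = 10
j=2,n=4: total = 10+8 = 18
j=3,n=2: total = 18+6 = 24
j=3,n=3: total = 24+9 = 33
j=3,n=4: total = 33+12 = 45
j=3,n=5: total = 45+15 = 60
j=4,n=2: total = 60+8 = 68
j=4,n=3: total = 68+12 = 80
j=4,n=4: total = 80+16 = 96
j=4,n=5: total = 96+20 = 116
j=4,n=6: total = 116+24 = 140

140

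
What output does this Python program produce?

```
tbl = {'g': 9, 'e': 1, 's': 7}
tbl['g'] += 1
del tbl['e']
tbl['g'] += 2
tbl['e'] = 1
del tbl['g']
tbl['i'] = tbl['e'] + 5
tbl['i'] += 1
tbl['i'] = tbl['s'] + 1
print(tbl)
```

{'s': 7, 'e': 1, 'i': 8}

tbl['g'] = 9+1 = 10 → {'g': 10, 'e': 1, 's': 7}
del 'e' → {'g': 10, 's': 7}
tbl['g'] = 10+2 = 12 → {'g': 12, 's': 7}
tbl['e'] = 1 → {'g': 12, 's': 7, 'e': 1}
del 'g' → {'s': 7, 'e': 1}
tbl['i'] = tbl['e']+5 = 6 → {'s': 7, 'e': 1, 'i': 6}
tbl['i'] = 6+1 = 7 → {'s': 7, 'e': 1, 'i': 7}
tbl['i'] = tbl['s']+1 = 8 → {'s': 7, 'e': 1, 'i': 8}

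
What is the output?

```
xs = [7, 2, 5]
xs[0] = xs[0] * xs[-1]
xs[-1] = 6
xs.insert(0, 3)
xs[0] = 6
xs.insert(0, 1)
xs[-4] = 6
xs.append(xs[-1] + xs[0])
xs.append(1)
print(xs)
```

xs[0] = xs[0]*xs[-1] = 7*5 = 35 → [35, 2, 5]
xs[-1] = 6 → [35, 2, 6]
insert 3 at 0 → [3, 35, 2, 6]
xs[0] = 6 → [6, 35, 2, 6]
insert 1 at 0 → [1, 6, 35, 2, 6]
xs[-4] = 6 → [1, 6, 35, 2, 6]
append xs[-1]+xs[0] = 6+1 = 7 → [1, 6, 35, 2, 6, 7]
append 1 → [1, 6, 35, 2, 6, 7, 1]

[1, 6, 35, 2, 6, 7, 1]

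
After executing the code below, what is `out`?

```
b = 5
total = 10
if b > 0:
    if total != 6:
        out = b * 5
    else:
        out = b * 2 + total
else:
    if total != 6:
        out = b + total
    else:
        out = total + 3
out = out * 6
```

150

b=5, total=10
b > 0 is True; total != 6 is True
→ out = b * 5 = 25
out = 25*6 = 150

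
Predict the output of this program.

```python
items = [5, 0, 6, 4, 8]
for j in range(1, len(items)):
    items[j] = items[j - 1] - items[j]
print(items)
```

[5, 5, -1, -5, -13]

j=1: items[1] = 5-0 = 5 → [5, 5, 6, 4, 8]
j=2: items[2] = 5-6 = -1 → [5, 5, -1, 4, 8]
j=3: items[3] = (-1)-4 = -5 → [5, 5, -1, -5, 8]
j=4: items[4] = (-5)-8 = -13 → [5, 5, -1, -5, -13]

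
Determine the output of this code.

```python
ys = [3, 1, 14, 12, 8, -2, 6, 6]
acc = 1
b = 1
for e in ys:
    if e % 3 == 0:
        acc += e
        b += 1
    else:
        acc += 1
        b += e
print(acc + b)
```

58

e=3: %3==0, acc = 1+3 = 4; b=2
e=1: not %3==0, acc = 4+1 = 5; b=3
e=14: not %3==0, acc = 5+1 = 6; b=17
e=12: %3==0, acc = 6+12 = 18; b=18
e=8: not %3==0, acc = 18+1 = 19; b=26
e=-2: not %3==0, acc = 19+1 = 20; b=24
e=6: %3==0, acc = 20+6 = 26; b=25
e=6: %3==0, acc = 26+6 = 32; b=26
acc+b = 32+26 = 58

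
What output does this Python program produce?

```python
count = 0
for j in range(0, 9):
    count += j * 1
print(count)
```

j=0: count = 0+0*1 = 0
j=1: count = 0+1*1 = 1
j=2: count = 1+2*1 = 3
j=3: count = 3+3*1 = 6
j=4: count = 6+4*1 = 10
j=5: count = 10+5*1 = 15
j=6: count = 15+6*1 = 21
j=7: count = 21+7*1 = 28
j=8: count = 28+8*1 = 36

36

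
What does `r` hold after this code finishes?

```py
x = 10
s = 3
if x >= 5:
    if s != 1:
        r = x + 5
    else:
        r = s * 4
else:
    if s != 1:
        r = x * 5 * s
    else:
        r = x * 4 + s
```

x=10, s=3
x >= 5 is True; s != 1 is True
→ r = x + 5 = 15

15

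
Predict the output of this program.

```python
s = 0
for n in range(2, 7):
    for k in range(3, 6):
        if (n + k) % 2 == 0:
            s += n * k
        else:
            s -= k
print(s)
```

n=2,k=3: odd sum, s = 0-3 = -3
n=2,k=4: even sum, s = (-3)+8 = 5
n=2,k=5: odd sum, s = 5-5 = 0
n=3,k=3: even sum, s = 0+9 = 9
n=3,k=4: odd sum, s = 9-4 = 5
n=3,k=5: even sum, s = 5+15 = 20
n=4,k=3: odd sum, s = 20-3 = 17
n=4,k=4: even sum, s = 17+16 = 33
n=4,k=5: odd sum, s = 33-5 = 28
n=5,k=3: even sum, s = 28+15 = 43
n=5,k=4: odd sum, s = 43-4 = 39
n=5,k=5: even sum, s = 39+25 = 64
n=6,k=3: odd sum, s = 64-3 = 61
n=6,k=4: even sum, s = 61+24 = 85
n=6,k=5: odd sum, s = 85-5 = 80

80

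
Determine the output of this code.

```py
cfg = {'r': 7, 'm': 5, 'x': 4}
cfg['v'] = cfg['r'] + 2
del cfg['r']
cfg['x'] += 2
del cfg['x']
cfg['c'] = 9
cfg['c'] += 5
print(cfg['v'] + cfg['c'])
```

23

cfg['v'] = cfg['r']+2 = 9 → {'r': 7, 'm': 5, 'x': 4, 'v': 9}
del 'r' → {'m': 5, 'x': 4, 'v': 9}
cfg['x'] = 4+2 = 6 → {'m': 5, 'x': 6, 'v': 9}
del 'x' → {'m': 5, 'v': 9}
cfg['c'] = 9 → {'m': 5, 'v': 9, 'c': 9}
cfg['c'] = 9+5 = 14 → {'m': 5, 'v': 9, 'c': 14}
cfg['v']+cfg['c'] = 9+14 = 23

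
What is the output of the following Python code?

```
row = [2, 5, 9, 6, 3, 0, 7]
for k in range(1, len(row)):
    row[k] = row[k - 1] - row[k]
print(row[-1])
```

-28

k=1: row[1] = 2-5 = -3 → [2, -3, 9, 6, 3, 0, 7]
k=2: row[2] = (-3)-9 = -12 → [2, -3, -12, 6, 3, 0, 7]
k=3: row[3] = (-12)-6 = -18 → [2, -3, -12, -18, 3, 0, 7]
k=4: row[4] = (-18)-3 = -21 → [2, -3, -12, -18, -21, 0, 7]
k=5: row[5] = (-21)-0 = -21 → [2, -3, -12, -18, -21, -21, 7]
k=6: row[6] = (-21)-7 = -28 → [2, -3, -12, -18, -21, -21, -28]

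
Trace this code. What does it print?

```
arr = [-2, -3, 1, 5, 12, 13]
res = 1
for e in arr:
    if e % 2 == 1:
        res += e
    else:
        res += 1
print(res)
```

19

e=-2: not odd, res = 1+1 = 2
e=-3: odd, res = 2+(-3) = -1
e=1: odd, res = (-1)+1 = 0
e=5: odd, res = 0+5 = 5
e=12: not odd, res = 5+1 = 6
e=13: odd, res = 6+13 = 19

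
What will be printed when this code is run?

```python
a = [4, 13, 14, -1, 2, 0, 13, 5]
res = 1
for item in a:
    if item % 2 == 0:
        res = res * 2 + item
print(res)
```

item=4: even, res = 1*2+4 = 6
item=13: not even
item=14: even, res = 6*2+14 = 26
item=-1: not even
item=2: even, res = 26*2+2 = 54
item=0: even, res = 54*2+0 = 108
item=13: not even
item=5: not even

108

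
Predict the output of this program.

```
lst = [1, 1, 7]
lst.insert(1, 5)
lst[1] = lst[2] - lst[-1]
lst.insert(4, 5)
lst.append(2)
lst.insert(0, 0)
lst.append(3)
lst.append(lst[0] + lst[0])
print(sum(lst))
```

insert 5 at 1 → [1, 5, 1, 7]
lst[1] = lst[2]-lst[-1] = 1-7 = -6 → [1, -6, 1, 7]
insert 5 at 4 → [1, -6, 1, 7, 5]
append 2 → [1, -6, 1, 7, 5, 2]
insert 0 at 0 → [0, 1, -6, 1, 7, 5, 2]
append 3 → [0, 1, -6, 1, 7, 5, 2, 3]
append lst[0]+lst[0] = 0+0 = 0 → [0, 1, -6, 1, 7, 5, 2, 3, 0]
sum = 13

13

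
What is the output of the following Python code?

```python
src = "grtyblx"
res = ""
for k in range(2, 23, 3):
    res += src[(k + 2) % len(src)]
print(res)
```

bgyxtlr

k=2: add src[4]='b' → 'b'
k=5: add src[0]='g' → 'bg'
k=8: add src[3]='y' → 'bgy'
k=11: add src[6]='x' → 'bgyx'
k=14: add src[2]='t' → 'bgyxt'
k=17: add src[5]='l' → 'bgyxtl'
k=20: add src[1]='r' → 'bgyxtlr'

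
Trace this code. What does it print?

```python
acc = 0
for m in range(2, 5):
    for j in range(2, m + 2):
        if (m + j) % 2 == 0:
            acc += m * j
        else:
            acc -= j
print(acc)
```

m=2,j=2: even sum, acc = 0+4 = 4
m=2,j=3: odd sum, acc = 4-3 = 1
m=3,j=2: odd sum, acc = 1-2 = -1
m=3,j=3: even sum, acc = (-1)+9 = 8
m=3,j=4: odd sum, acc = 8-4 = 4
m=4,j=2: even sum, acc = 4+8 = 12
m=4,j=3: odd sum, acc = 12-3 = 9
m=4,j=4: even sum, acc = 9+16 = 25
m=4,j=5: odd sum, acc = 25-5 = 20

20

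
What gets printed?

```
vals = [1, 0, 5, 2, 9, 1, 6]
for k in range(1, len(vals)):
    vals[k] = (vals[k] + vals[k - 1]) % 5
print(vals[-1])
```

4

k=1: vals[1] = (0+1)%5 = 1 → [1, 1, 5, 2, 9, 1, 6]
k=2: vals[2] = (5+1)%5 = 1 → [1, 1, 1, 2, 9, 1, 6]
k=3: vals[3] = (2+1)%5 = 3 → [1, 1, 1, 3, 9, 1, 6]
k=4: vals[4] = (9+3)%5 = 2 → [1, 1, 1, 3, 2, 1, 6]
k=5: vals[5] = (1+2)%5 = 3 → [1, 1, 1, 3, 2, 3, 6]
k=6: vals[6] = (6+3)%5 = 4 → [1, 1, 1, 3, 2, 3, 4]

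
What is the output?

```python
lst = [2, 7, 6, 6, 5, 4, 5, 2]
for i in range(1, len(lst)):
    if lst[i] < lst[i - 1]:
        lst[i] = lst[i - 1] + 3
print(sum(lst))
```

114

i=1: 7>=2, unchanged → [2, 7, 6, 6, 5, 4, 5, 2]
i=2: 6<7, lst[2] = 7+3 = 10 → [2, 7, 10, 6, 5, 4, 5, 2]
i=3: 6<10, lst[3] = 10+3 = 13 → [2, 7, 10, 13, 5, 4, 5, 2]
i=4: 5<13, lst[4] = 13+3 = 16 → [2, 7, 10, 13, 16, 4, 5, 2]
i=5: 4<16, lst[5] = 16+3 = 19 → [2, 7, 10, 13, 16, 19, 5, 2]
i=6: 5<19, lst[6] = 19+3 = 22 → [2, 7, 10, 13, 16, 19, 22, 2]
i=7: 2<22, lst[7] = 22+3 = 25 → [2, 7, 10, 13, 16, 19, 22, 25]
sum = 114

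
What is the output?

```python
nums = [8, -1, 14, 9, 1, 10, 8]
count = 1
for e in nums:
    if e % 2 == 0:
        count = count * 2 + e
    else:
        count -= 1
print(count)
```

148

e=8: even, count = 1*2+8 = 10
e=-1: not even, count = 10-1 = 9
e=14: even, count = 9*2+14 = 32
e=9: not even, count = 32-1 = 31
e=1: not even, count = 31-1 = 30
e=10: even, count = 30*2+10 = 70
e=8: even, count = 70*2+8 = 148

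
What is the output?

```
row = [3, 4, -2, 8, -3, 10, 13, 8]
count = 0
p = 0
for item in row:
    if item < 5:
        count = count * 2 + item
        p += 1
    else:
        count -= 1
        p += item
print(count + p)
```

item=3: <5, count = 0*2+3 = 3; p=1
item=4: <5, count = 3*2+4 = 10; p=2
item=-2: <5, count = 10*2+(-2) = 18; p=3
item=8: not <5, count = 18-1 = 17; p=11
item=-3: <5, count = 17*2+(-3) = 31; p=12
item=10: not <5, count = 31-1 = 30; p=22
item=13: not <5, count = 30-1 = 29; p=35
item=8: not <5, count = 29-1 = 28; p=43
count+p = 28+43 = 71

71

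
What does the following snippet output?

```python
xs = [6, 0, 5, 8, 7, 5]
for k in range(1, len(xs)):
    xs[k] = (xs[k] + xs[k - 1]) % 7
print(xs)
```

[6, 6, 4, 5, 5, 3]

k=1: xs[1] = (0+6)%7 = 6 → [6, 6, 5, 8, 7, 5]
k=2: xs[2] = (5+6)%7 = 4 → [6, 6, 4, 8, 7, 5]
k=3: xs[3] = (8+4)%7 = 5 → [6, 6, 4, 5, 7, 5]
k=4: xs[4] = (7+5)%7 = 5 → [6, 6, 4, 5, 5, 5]
k=5: xs[5] = (5+5)%7 = 3 → [6, 6, 4, 5, 5, 3]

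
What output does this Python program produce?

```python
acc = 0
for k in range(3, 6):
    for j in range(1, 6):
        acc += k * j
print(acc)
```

k=3,j=1: acc = 0+3 = 3
k=3,j=2: acc = 3+6 = 9
k=3,j=3: acc = 9+9 = 18
k=3,j=4: acc = 18+12 = 30
k=3,j=5: acc = 30+15 = 45
k=4,j=1: acc = 45+4 = 49
k=4,j=2: acc = 49+8 = 57
k=4,j=3: acc = 57+12 = 69
k=4,j=4: acc = 69+16 = 85
k=4,j=5: acc = 85+20 = 105
k=5,j=1: acc = 105+5 = 110
k=5,j=2: acc = 110+10 = 120
k=5,j=3: acc = 120+15 = 135
k=5,j=4: acc = 135+20 = 155
k=5,j=5: acc = 155+25 = 180

180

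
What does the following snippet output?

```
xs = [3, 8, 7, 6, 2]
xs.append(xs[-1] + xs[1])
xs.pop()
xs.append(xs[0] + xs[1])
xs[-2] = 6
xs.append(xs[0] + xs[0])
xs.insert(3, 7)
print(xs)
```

append xs[-1]+xs[1] = 2+8 = 10 → [3, 8, 7, 6, 2, 10]
pop() removes 10 → [3, 8, 7, 6, 2]
append xs[0]+xs[1] = 3+8 = 11 → [3, 8, 7, 6, 2, 11]
xs[-2] = 6 → [3, 8, 7, 6, 6, 11]
append xs[0]+xs[0] = 3+3 = 6 → [3, 8, 7, 6, 6, 11, 6]
insert 7 at 3 → [3, 8, 7, 7, 6, 6, 11, 6]

[3, 8, 7, 7, 6, 6, 11, 6]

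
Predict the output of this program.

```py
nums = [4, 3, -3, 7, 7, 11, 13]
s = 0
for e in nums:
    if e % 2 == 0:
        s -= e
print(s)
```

-4

e=4: even, s = 0-4 = -4
e=3: not even
e=-3: not even
e=7: not even
e=7: not even
e=11: not even
e=13: not even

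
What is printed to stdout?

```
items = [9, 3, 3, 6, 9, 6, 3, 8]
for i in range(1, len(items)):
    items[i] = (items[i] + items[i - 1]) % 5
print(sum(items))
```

19

i=1: items[1] = (3+9)%5 = 2 → [9, 2, 3, 6, 9, 6, 3, 8]
i=2: items[2] = (3+2)%5 = 0 → [9, 2, 0, 6, 9, 6, 3, 8]
i=3: items[3] = (6+0)%5 = 1 → [9, 2, 0, 1, 9, 6, 3, 8]
i=4: items[4] = (9+1)%5 = 0 → [9, 2, 0, 1, 0, 6, 3, 8]
i=5: items[5] = (6+0)%5 = 1 → [9, 2, 0, 1, 0, 1, 3, 8]
i=6: items[6] = (3+1)%5 = 4 → [9, 2, 0, 1, 0, 1, 4, 8]
i=7: items[7] = (8+4)%5 = 2 → [9, 2, 0, 1, 0, 1, 4, 2]
sum = 19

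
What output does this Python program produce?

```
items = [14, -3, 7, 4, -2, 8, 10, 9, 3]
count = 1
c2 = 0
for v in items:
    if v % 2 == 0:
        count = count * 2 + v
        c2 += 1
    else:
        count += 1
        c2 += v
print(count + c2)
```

361

v=14: even, count = 1*2+14 = 16; c2=1
v=-3: not even, count = 16+1 = 17; c2=-2
v=7: not even, count = 17+1 = 18; c2=5
v=4: even, count = 18*2+4 = 40; c2=6
v=-2: even, count = 40*2+(-2) = 78; c2=7
v=8: even, count = 78*2+8 = 164; c2=8
v=10: even, count = 164*2+10 = 338; c2=9
v=9: not even, count = 338+1 = 339; c2=18
v=3: not even, count = 339+1 = 340; c2=21
count+c2 = 340+21 = 361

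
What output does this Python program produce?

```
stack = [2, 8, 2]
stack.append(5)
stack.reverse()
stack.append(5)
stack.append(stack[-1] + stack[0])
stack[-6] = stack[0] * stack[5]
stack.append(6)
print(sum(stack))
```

83

append 5 → [2, 8, 2, 5]
reverse → [5, 2, 8, 2]
append 5 → [5, 2, 8, 2, 5]
append stack[-1]+stack[0] = 5+5 = 10 → [5, 2, 8, 2, 5, 10]
stack[-6] = stack[0]*stack[5] = 5*10 = 50 → [50, 2, 8, 2, 5, 10]
append 6 → [50, 2, 8, 2, 5, 10, 6]
sum = 83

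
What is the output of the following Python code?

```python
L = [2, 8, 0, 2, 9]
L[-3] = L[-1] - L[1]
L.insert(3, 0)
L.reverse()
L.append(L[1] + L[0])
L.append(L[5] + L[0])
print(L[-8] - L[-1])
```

L[-3] = L[-1]-L[1] = 9-8 = 1 → [2, 8, 1, 2, 9]
insert 0 at 3 → [2, 8, 1, 0, 2, 9]
reverse → [9, 2, 0, 1, 8, 2]
append L[1]+L[0] = 2+9 = 11 → [9, 2, 0, 1, 8, 2, 11]
append L[5]+L[0] = 2+9 = 11 → [9, 2, 0, 1, 8, 2, 11, 11]
L[-8]-L[-1] = 9-11 = -2

-2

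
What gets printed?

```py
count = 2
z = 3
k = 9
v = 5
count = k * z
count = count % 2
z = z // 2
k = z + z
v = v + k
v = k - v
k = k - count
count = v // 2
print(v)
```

count = 9*3 = 27
count = 27%2 = 1
z = 3//2 = 1
k = 1+1 = 2
v = 5+2 = 7
v = 2-7 = -5
k = 2-1 = 1
count = (-5)//2 = -3

-5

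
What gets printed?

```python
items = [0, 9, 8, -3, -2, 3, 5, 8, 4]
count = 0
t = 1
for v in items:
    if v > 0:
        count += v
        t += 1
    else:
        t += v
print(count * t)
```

74

v=0: not >0; t=1
v=9: >0, count = 0+9 = 9; t=2
v=8: >0, count = 9+8 = 17; t=3
v=-3: not >0; t=0
v=-2: not >0; t=-2
v=3: >0, count = 17+3 = 20; t=-1
v=5: >0, count = 20+5 = 25; t=0
v=8: >0, count = 25+8 = 33; t=1
v=4: >0, count = 33+4 = 37; t=2
count*t = 37*2 = 74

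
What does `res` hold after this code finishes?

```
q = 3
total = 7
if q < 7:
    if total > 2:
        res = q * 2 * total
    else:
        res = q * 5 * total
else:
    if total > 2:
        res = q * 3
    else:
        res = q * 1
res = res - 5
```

37

q=3, total=7
q < 7 is True; total > 2 is True
→ res = q * 2 * total = 42
res = 42-5 = 37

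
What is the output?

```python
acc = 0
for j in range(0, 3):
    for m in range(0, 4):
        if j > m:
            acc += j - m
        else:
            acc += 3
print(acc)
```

j=0,m=0: not 0>0, acc = 0+3 = 3
j=0,m=1: not 0>1, acc = 3+3 = 6
j=0,m=2: not 0>2, acc = 6+3 = 9
j=0,m=3: not 0>3, acc = 9+3 = 12
j=1,m=0: 1>0, acc = 12+1 = 13
j=1,m=1: not 1>1, acc = 13+3 = 16
j=1,m=2: not 1>2, acc = 16+3 = 19
j=1,m=3: not 1>3, acc = 19+3 = 22
j=2,m=0: 2>0, acc = 22+2 = 24
j=2,m=1: 2>1, acc = 24+1 = 25
j=2,m=2: not 2>2, acc = 25+3 = 28
j=2,m=3: not 2>3, acc = 28+3 = 31

31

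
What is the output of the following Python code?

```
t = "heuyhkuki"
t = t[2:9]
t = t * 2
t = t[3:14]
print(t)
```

slice [2:9] → 'uyhkuki'
repeat ×2 → 'uyhkukiuyhkuki'
slice [3:14] → 'kukiuyhkuki'

kukiuyhkuki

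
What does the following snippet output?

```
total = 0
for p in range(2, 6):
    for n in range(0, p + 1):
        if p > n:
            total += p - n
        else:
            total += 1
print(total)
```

p=2,n=0: 2>0, total = 0+2 = 2
p=2,n=1: 2>1, total = 2+1 = 3
p=2,n=2: not 2>2, total = 3+1 = 4
p=3,n=0: 3>0, total = 4+3 = 7
p=3,n=1: 3>1, total = 7+2 = 9
p=3,n=2: 3>2, total = 9+1 = 10
p=3,n=3: not 3>3, total = 10+1 = 11
p=4,n=0: 4>0, total = 11+4 = 15
p=4,n=1: 4>1, total = 15+3 = 18
p=4,n=2: 4>2, total = 18+2 = 20
p=4,n=3: 4>3, total = 20+1 = 21
p=4,n=4: not 4>4, total = 21+1 = 22
p=5,n=0: 5>0, total = 22+5 = 27
p=5,n=1: 5>1, total = 27+4 = 31
p=5,n=2: 5>2, total = 31+3 = 34
p=5,n=3: 5>3, total = 34+2 = 36
p=5,n=4: 5>4, total = 36+1 = 37
p=5,n=5: not 5>5, total = 37+1 = 38

38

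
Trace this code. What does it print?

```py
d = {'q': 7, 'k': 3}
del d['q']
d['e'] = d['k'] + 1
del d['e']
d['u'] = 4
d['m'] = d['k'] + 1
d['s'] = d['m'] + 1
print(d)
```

{'k': 3, 'u': 4, 'm': 4, 's': 5}

del 'q' → {'k': 3}
d['e'] = d['k']+1 = 4 → {'k': 3, 'e': 4}
del 'e' → {'k': 3}
d['u'] = 4 → {'k': 3, 'u': 4}
d['m'] = d['k']+1 = 4 → {'k': 3, 'u': 4, 'm': 4}
d['s'] = d['m']+1 = 5 → {'k': 3, 'u': 4, 'm': 4, 's': 5}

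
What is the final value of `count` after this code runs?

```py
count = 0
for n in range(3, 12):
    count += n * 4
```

252

n=3: count = 0+3*4 = 12
n=4: count = 12+4*4 = 28
n=5: count = 28+5*4 = 48
n=6: count = 48+6*4 = 72
n=7: count = 72+7*4 = 100
n=8: count = 100+8*4 = 132
n=9: count = 132+9*4 = 168
n=10: count = 168+10*4 = 208
n=11: count = 208+11*4 = 252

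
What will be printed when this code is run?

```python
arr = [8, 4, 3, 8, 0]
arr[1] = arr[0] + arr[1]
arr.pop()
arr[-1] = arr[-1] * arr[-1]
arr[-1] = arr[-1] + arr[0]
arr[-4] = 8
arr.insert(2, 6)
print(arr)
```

[8, 12, 6, 3, 72]

arr[1] = arr[0]+arr[1] = 8+4 = 12 → [8, 12, 3, 8, 0]
pop() removes 0 → [8, 12, 3, 8]
arr[-1] = arr[-1]*arr[-1] = 8*8 = 64 → [8, 12, 3, 64]
arr[-1] = arr[-1]+arr[0] = 64+8 = 72 → [8, 12, 3, 72]
arr[-4] = 8 → [8, 12, 3, 72]
insert 6 at 2 → [8, 12, 6, 3, 72]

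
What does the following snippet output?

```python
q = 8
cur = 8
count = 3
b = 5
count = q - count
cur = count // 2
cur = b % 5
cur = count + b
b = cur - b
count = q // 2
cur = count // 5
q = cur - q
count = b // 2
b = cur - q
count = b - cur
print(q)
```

-8

count = 8-3 = 5
cur = 5//2 = 2
cur = 5%5 = 0
cur = 5+5 = 10
b = 10-5 = 5
count = 8//2 = 4
cur = 4//5 = 0
q = 0-8 = -8
count = 5//2 = 2
b = 0-(-8) = 8
count = 8-0 = 8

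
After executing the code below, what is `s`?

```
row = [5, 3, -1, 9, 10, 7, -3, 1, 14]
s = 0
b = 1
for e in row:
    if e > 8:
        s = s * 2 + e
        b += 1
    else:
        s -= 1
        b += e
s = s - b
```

e=5: not >8, s = 0-1 = -1; b=6
e=3: not >8, s = (-1)-1 = -2; b=9
e=-1: not >8, s = (-2)-1 = -3; b=8
e=9: >8, s = (-3)*2+9 = 3; b=9
e=10: >8, s = 3*2+10 = 16; b=10
e=7: not >8, s = 16-1 = 15; b=17
e=-3: not >8, s = 15-1 = 14; b=14
e=1: not >8, s = 14-1 = 13; b=15
e=14: >8, s = 13*2+14 = 40; b=16
s-b = 40-16 = 24

24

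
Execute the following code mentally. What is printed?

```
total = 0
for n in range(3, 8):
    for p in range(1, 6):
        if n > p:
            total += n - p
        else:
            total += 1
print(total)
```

60

n=3,p=1: 3>1, total = 0+2 = 2
n=3,p=2: 3>2, total = 2+1 = 3
n=3,p=3: not 3>3, total = 3+1 = 4
n=3,p=4: not 3>4, total = 4+1 = 5
n=3,p=5: not 3>5, total = 5+1 = 6
n=4,p=1: 4>1, total = 6+3 = 9
n=4,p=2: 4>2, total = 9+2 = 11
n=4,p=3: 4>3, total = 11+1 = 12
n=4,p=4: not 4>4, total = 12+1 = 13
n=4,p=5: not 4>5, total = 13+1 = 14
n=5,p=1: 5>1, total = 14+4 = 18
n=5,p=2: 5>2, total = 18+3 = 21
n=5,p=3: 5>3, total = 21+2 = 23
n=5,p=4: 5>4, total = 23+1 = 24
n=5,p=5: not 5>5, total = 24+1 = 25
n=6,p=1: 6>1, total = 25+5 = 30
n=6,p=2: 6>2, total = 30+4 = 34
n=6,p=3: 6>3, total = 34+3 = 37
n=6,p=4: 6>4, total = 37+2 = 39
n=6,p=5: 6>5, total = 39+1 = 40
n=7,p=1: 7>1, total = 40+6 = 46
n=7,p=2: 7>2, total = 46+5 = 51
n=7,p=3: 7>3, total = 51+4 = 55
n=7,p=4: 7>4, total = 55+3 = 58
n=7,p=5: 7>5, total = 58+2 = 60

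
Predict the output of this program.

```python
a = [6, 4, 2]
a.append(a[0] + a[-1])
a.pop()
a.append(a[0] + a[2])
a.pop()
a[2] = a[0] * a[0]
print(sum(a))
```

46

append a[0]+a[-1] = 6+2 = 8 → [6, 4, 2, 8]
pop() removes 8 → [6, 4, 2]
append a[0]+a[2] = 6+2 = 8 → [6, 4, 2, 8]
pop() removes 8 → [6, 4, 2]
a[2] = a[0]*a[0] = 6*6 = 36 → [6, 4, 36]
sum = 46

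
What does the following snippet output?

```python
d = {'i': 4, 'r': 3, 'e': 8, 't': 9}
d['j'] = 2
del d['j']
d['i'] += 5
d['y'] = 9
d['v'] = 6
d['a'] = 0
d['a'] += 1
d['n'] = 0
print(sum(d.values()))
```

45

d['j'] = 2 → {'i': 4, 'r': 3, 'e': 8, 't': 9, 'j': 2}
del 'j' → {'i': 4, 'r': 3, 'e': 8, 't': 9}
d['i'] = 4+5 = 9 → {'i': 9, 'r': 3, 'e': 8, 't': 9}
d['y'] = 9 → {'i': 9, 'r': 3, 'e': 8, 't': 9, 'y': 9}
d['v'] = 6 → {'i': 9, 'r': 3, 'e': 8, 't': 9, 'y': 9, 'v': 6}
d['a'] = 0 → {'i': 9, 'r': 3, 'e': 8, 't': 9, 'y': 9, 'v': 6, 'a': 0}
d['a'] = 0+1 = 1 → {'i': 9, 'r': 3, 'e': 8, 't': 9, 'y': 9, 'v': 6, 'a': 1}
d['n'] = 0 → {'i': 9, 'r': 3, 'e': 8, 't': 9, 'y': 9, 'v': 6, 'a': 1, 'n': 0}
sum of values = 45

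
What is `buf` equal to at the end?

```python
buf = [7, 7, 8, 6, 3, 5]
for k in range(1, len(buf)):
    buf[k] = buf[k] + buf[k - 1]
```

k=1: buf[1] = 7+7 = 14 → [7, 14, 8, 6, 3, 5]
k=2: buf[2] = 8+14 = 22 → [7, 14, 22, 6, 3, 5]
k=3: buf[3] = 6+22 = 28 → [7, 14, 22, 28, 3, 5]
k=4: buf[4] = 3+28 = 31 → [7, 14, 22, 28, 31, 5]
k=5: buf[5] = 5+31 = 36 → [7, 14, 22, 28, 31, 36]

[7, 14, 22, 28, 31, 36]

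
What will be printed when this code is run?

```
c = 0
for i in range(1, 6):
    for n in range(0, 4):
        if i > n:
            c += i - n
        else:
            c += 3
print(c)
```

i=1,n=0: 1>0, c = 0+1 = 1
i=1,n=1: not 1>1, c = 1+3 = 4
i=1,n=2: not 1>2, c = 4+3 = 7
i=1,n=3: not 1>3, c = 7+3 = 10
i=2,n=0: 2>0, c = 10+2 = 12
i=2,n=1: 2>1, c = 12+1 = 13
i=2,n=2: not 2>2, c = 13+3 = 16
i=2,n=3: not 2>3, c = 16+3 = 19
i=3,n=0: 3>0, c = 19+3 = 22
i=3,n=1: 3>1, c = 22+2 = 24
i=3,n=2: 3>2, c = 24+1 = 25
i=3,n=3: not 3>3, c = 25+3 = 28
i=4,n=0: 4>0, c = 28+4 = 32
i=4,n=1: 4>1, c = 32+3 = 35
i=4,n=2: 4>2, c = 35+2 = 37
i=4,n=3: 4>3, c = 37+1 = 38
i=5,n=0: 5>0, c = 38+5 = 43
i=5,n=1: 5>1, c = 43+4 = 47
i=5,n=2: 5>2, c = 47+3 = 50
i=5,n=3: 5>3, c = 50+2 = 52

52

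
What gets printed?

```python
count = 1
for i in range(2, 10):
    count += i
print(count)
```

i=2: count = 1+2 = 3
i=3: count = 3+3 = 6
i=4: count = 6+4 = 10
i=5: count = 10+5 = 15
i=6: count = 15+6 = 21
i=7: count = 21+7 = 28
i=8: count = 28+8 = 36
i=9: count = 36+9 = 45

45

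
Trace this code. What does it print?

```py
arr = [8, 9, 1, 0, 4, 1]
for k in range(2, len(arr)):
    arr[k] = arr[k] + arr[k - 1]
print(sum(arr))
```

k=2: arr[2] = 1+9 = 10 → [8, 9, 10, 0, 4, 1]
k=3: arr[3] = 0+10 = 10 → [8, 9, 10, 10, 4, 1]
k=4: arr[4] = 4+10 = 14 → [8, 9, 10, 10, 14, 1]
k=5: arr[5] = 1+14 = 15 → [8, 9, 10, 10, 14, 15]
sum = 66

66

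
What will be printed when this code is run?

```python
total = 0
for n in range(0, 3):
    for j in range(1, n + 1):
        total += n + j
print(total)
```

n=1,j=1: total = 0+2 = 2
n=2,j=1: total = 2+3 = 5
n=2,j=2: total = 5+4 = 9

9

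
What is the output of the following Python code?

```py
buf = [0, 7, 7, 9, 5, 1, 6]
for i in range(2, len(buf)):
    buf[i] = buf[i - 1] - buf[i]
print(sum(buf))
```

i=2: buf[2] = 7-7 = 0 → [0, 7, 0, 9, 5, 1, 6]
i=3: buf[3] = 0-9 = -9 → [0, 7, 0, -9, 5, 1, 6]
i=4: buf[4] = (-9)-5 = -14 → [0, 7, 0, -9, -14, 1, 6]
i=5: buf[5] = (-14)-1 = -15 → [0, 7, 0, -9, -14, -15, 6]
i=6: buf[6] = (-15)-6 = -21 → [0, 7, 0, -9, -14, -15, -21]
sum = -52

-52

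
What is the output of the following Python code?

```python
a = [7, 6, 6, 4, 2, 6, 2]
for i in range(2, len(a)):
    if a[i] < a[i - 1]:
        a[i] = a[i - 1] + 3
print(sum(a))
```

73

i=2: 6>=6, unchanged → [7, 6, 6, 4, 2, 6, 2]
i=3: 4<6, a[3] = 6+3 = 9 → [7, 6, 6, 9, 2, 6, 2]
i=4: 2<9, a[4] = 9+3 = 12 → [7, 6, 6, 9, 12, 6, 2]
i=5: 6<12, a[5] = 12+3 = 15 → [7, 6, 6, 9, 12, 15, 2]
i=6: 2<15, a[6] = 15+3 = 18 → [7, 6, 6, 9, 12, 15, 18]
sum = 73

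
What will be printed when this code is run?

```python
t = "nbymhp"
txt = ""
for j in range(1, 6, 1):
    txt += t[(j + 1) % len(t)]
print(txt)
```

ymhpn

j=1: add t[2]='y' → 'y'
j=2: add t[3]='m' → 'ym'
j=3: add t[4]='h' → 'ymh'
j=4: add t[5]='p' → 'ymhp'
j=5: add t[0]='n' → 'ymhpn'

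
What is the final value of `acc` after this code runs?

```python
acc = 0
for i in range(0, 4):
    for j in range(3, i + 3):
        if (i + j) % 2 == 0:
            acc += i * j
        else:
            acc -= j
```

i=1,j=3: even sum, acc = 0+3 = 3
i=2,j=3: odd sum, acc = 3-3 = 0
i=2,j=4: even sum, acc = 0+8 = 8
i=3,j=3: even sum, acc = 8+9 = 17
i=3,j=4: odd sum, acc = 17-4 = 13
i=3,j=5: even sum, acc = 13+15 = 28

28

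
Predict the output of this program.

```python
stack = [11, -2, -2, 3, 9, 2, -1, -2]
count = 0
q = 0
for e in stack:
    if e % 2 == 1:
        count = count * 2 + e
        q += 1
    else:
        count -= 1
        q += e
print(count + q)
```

e=11: odd, count = 0*2+11 = 11; q=1
e=-2: not odd, count = 11-1 = 10; q=-1
e=-2: not odd, count = 10-1 = 9; q=-3
e=3: odd, count = 9*2+3 = 21; q=-2
e=9: odd, count = 21*2+9 = 51; q=-1
e=2: not odd, count = 51-1 = 50; q=1
e=-1: odd, count = 50*2+(-1) = 99; q=2
e=-2: not odd, count = 99-1 = 98; q=0
count+q = 98+0 = 98

98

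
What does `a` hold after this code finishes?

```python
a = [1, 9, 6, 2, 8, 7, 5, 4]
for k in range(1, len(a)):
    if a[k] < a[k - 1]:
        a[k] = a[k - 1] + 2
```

[1, 9, 11, 13, 15, 17, 19, 21]

k=1: 9>=1, unchanged → [1, 9, 6, 2, 8, 7, 5, 4]
k=2: 6<9, a[2] = 9+2 = 11 → [1, 9, 11, 2, 8, 7, 5, 4]
k=3: 2<11, a[3] = 11+2 = 13 → [1, 9, 11, 13, 8, 7, 5, 4]
k=4: 8<13, a[4] = 13+2 = 15 → [1, 9, 11, 13, 15, 7, 5, 4]
k=5: 7<15, a[5] = 15+2 = 17 → [1, 9, 11, 13, 15, 17, 5, 4]
k=6: 5<17, a[6] = 17+2 = 19 → [1, 9, 11, 13, 15, 17, 19, 4]
k=7: 4<19, a[7] = 19+2 = 21 → [1, 9, 11, 13, 15, 17, 19, 21]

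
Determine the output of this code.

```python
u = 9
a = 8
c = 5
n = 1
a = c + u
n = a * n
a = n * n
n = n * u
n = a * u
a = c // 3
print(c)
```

a = 5+9 = 14
n = 14*1 = 14
a = 14*14 = 196
n = 14*9 = 126
n = 196*9 = 1764
a = 5//3 = 1

5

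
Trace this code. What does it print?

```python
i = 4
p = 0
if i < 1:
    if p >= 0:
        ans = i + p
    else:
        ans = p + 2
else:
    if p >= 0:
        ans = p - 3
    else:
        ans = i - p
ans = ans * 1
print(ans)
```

-3

i=4, p=0
i < 1 is False; p >= 0 is True
→ ans = p - 3 = -3
ans = (-3)*1 = -3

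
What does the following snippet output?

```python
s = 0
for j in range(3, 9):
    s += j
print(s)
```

j=3: s = 0+3 = 3
j=4: s = 3+4 = 7
j=5: s = 7+5 = 12
j=6: s = 12+6 = 18
j=7: s = 18+7 = 25
j=8: s = 25+8 = 33

33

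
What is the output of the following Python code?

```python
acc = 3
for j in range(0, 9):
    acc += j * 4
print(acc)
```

j=0: acc = 3+0*4 = 3
j=1: acc = 3+1*4 = 7
j=2: acc = 7+2*4 = 15
j=3: acc = 15+3*4 = 27
j=4: acc = 27+4*4 = 43
j=5: acc = 43+5*4 = 63
j=6: acc = 63+6*4 = 87
j=7: acc = 87+7*4 = 115
j=8: acc = 115+8*4 = 147

147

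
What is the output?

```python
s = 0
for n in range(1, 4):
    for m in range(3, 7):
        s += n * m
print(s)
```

n=1,m=3: s = 0+3 = 3
n=1,m=4: s = 3+4 = 7
n=1,m=5: s = 7+5 = 12
n=1,m=6: s = 12+6 = 18
n=2,m=3: s = 18+6 = 24
n=2,m=4: s = 24+8 = 32
n=2,m=5: s = 32+10 = 42
n=2,m=6: s = 42+12 = 54
n=3,m=3: s = 54+9 = 63
n=3,m=4: s = 63+12 = 75
n=3,m=5: s = 75+15 = 90
n=3,m=6: s = 90+18 = 108

108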